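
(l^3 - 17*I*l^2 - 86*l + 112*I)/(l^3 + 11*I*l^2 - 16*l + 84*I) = (l^2 - 15*I*l - 56)/(l^2 + 13*I*l - 42)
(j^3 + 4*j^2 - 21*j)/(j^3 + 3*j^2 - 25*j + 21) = j/(j - 1)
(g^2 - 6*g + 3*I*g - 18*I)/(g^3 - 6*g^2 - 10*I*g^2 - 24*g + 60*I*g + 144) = (g + 3*I)/(g^2 - 10*I*g - 24)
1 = 1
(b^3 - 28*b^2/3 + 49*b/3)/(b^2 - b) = (3*b^2 - 28*b + 49)/(3*(b - 1))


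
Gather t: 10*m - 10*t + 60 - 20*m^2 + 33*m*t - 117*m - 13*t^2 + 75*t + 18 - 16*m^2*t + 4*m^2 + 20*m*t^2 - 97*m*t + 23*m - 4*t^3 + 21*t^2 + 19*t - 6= -16*m^2 - 84*m - 4*t^3 + t^2*(20*m + 8) + t*(-16*m^2 - 64*m + 84) + 72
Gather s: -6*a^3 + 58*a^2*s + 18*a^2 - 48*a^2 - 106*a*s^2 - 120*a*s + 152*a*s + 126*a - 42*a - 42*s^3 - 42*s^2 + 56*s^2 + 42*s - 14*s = -6*a^3 - 30*a^2 + 84*a - 42*s^3 + s^2*(14 - 106*a) + s*(58*a^2 + 32*a + 28)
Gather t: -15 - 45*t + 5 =-45*t - 10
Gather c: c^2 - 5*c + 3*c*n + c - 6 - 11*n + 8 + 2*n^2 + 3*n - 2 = c^2 + c*(3*n - 4) + 2*n^2 - 8*n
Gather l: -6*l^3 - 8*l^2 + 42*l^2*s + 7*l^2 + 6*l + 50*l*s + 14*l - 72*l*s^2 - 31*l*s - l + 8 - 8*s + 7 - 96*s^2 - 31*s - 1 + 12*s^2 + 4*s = -6*l^3 + l^2*(42*s - 1) + l*(-72*s^2 + 19*s + 19) - 84*s^2 - 35*s + 14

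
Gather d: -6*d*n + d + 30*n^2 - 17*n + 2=d*(1 - 6*n) + 30*n^2 - 17*n + 2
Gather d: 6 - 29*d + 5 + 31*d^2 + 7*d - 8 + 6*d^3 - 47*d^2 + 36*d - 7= 6*d^3 - 16*d^2 + 14*d - 4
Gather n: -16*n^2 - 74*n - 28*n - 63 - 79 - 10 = -16*n^2 - 102*n - 152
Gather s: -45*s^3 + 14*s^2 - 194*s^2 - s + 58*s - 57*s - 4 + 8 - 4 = -45*s^3 - 180*s^2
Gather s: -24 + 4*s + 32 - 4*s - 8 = 0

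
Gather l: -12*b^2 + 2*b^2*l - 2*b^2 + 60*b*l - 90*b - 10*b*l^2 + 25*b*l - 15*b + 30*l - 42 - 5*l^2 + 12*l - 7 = -14*b^2 - 105*b + l^2*(-10*b - 5) + l*(2*b^2 + 85*b + 42) - 49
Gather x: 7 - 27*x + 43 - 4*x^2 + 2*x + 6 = -4*x^2 - 25*x + 56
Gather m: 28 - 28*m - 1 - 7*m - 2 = 25 - 35*m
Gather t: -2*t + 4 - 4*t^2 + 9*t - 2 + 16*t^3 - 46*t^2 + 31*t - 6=16*t^3 - 50*t^2 + 38*t - 4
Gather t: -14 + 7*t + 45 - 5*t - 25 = 2*t + 6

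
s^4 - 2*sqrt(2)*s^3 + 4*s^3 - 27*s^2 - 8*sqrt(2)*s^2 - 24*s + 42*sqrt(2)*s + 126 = (s - 3)*(s + 7)*(s - 3*sqrt(2))*(s + sqrt(2))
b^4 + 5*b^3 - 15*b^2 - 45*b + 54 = (b - 3)*(b - 1)*(b + 3)*(b + 6)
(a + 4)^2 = a^2 + 8*a + 16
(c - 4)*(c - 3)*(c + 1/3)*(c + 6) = c^4 - 2*c^3/3 - 91*c^2/3 + 62*c + 24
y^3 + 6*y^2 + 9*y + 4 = (y + 1)^2*(y + 4)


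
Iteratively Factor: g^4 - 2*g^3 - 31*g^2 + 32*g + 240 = (g - 4)*(g^3 + 2*g^2 - 23*g - 60) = (g - 5)*(g - 4)*(g^2 + 7*g + 12) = (g - 5)*(g - 4)*(g + 3)*(g + 4)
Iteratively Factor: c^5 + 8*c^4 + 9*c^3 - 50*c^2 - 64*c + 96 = (c + 4)*(c^4 + 4*c^3 - 7*c^2 - 22*c + 24) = (c + 3)*(c + 4)*(c^3 + c^2 - 10*c + 8) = (c - 2)*(c + 3)*(c + 4)*(c^2 + 3*c - 4) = (c - 2)*(c + 3)*(c + 4)^2*(c - 1)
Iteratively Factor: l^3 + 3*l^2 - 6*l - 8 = (l + 4)*(l^2 - l - 2) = (l - 2)*(l + 4)*(l + 1)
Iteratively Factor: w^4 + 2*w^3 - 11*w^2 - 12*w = (w + 4)*(w^3 - 2*w^2 - 3*w) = (w + 1)*(w + 4)*(w^2 - 3*w) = (w - 3)*(w + 1)*(w + 4)*(w)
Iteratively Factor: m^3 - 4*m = (m - 2)*(m^2 + 2*m) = m*(m - 2)*(m + 2)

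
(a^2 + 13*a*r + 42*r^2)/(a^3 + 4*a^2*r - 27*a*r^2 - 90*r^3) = (-a - 7*r)/(-a^2 + 2*a*r + 15*r^2)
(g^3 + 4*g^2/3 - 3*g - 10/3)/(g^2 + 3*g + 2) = g - 5/3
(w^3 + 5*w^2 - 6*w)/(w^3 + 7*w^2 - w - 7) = w*(w + 6)/(w^2 + 8*w + 7)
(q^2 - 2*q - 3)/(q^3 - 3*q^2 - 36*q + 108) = (q + 1)/(q^2 - 36)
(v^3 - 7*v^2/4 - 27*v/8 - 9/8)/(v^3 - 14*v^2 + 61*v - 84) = (8*v^2 + 10*v + 3)/(8*(v^2 - 11*v + 28))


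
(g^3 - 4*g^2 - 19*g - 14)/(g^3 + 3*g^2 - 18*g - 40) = (g^2 - 6*g - 7)/(g^2 + g - 20)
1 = 1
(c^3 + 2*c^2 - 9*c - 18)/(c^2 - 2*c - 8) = (c^2 - 9)/(c - 4)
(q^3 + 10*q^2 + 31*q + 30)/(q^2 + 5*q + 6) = q + 5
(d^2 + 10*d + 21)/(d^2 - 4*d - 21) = (d + 7)/(d - 7)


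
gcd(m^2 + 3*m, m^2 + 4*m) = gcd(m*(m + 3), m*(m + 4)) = m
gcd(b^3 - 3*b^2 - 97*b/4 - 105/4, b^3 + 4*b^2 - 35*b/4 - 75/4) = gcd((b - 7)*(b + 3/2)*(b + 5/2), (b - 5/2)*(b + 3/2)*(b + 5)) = b + 3/2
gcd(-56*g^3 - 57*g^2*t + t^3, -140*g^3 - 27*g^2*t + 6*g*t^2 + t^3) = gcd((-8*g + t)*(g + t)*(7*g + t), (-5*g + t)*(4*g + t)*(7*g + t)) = 7*g + t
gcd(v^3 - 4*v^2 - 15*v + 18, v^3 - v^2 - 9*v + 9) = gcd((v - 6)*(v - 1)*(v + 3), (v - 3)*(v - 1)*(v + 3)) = v^2 + 2*v - 3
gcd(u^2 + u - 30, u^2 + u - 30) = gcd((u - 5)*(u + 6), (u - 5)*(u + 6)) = u^2 + u - 30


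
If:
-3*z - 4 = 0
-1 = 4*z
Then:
No Solution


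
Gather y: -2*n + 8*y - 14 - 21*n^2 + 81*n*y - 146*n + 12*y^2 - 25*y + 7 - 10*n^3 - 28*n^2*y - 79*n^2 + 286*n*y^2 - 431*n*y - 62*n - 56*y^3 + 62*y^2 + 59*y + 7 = -10*n^3 - 100*n^2 - 210*n - 56*y^3 + y^2*(286*n + 74) + y*(-28*n^2 - 350*n + 42)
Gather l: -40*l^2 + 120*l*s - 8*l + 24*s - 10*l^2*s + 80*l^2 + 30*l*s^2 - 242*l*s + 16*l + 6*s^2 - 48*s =l^2*(40 - 10*s) + l*(30*s^2 - 122*s + 8) + 6*s^2 - 24*s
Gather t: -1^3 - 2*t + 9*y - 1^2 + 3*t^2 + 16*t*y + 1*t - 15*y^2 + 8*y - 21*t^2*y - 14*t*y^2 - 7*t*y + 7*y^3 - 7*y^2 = t^2*(3 - 21*y) + t*(-14*y^2 + 9*y - 1) + 7*y^3 - 22*y^2 + 17*y - 2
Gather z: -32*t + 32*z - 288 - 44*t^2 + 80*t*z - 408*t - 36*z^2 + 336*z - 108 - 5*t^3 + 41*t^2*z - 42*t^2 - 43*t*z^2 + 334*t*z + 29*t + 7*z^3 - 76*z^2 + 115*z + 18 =-5*t^3 - 86*t^2 - 411*t + 7*z^3 + z^2*(-43*t - 112) + z*(41*t^2 + 414*t + 483) - 378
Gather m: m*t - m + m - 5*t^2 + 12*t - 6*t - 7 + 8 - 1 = m*t - 5*t^2 + 6*t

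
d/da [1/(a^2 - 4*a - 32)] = 2*(2 - a)/(-a^2 + 4*a + 32)^2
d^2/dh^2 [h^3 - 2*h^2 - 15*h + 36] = 6*h - 4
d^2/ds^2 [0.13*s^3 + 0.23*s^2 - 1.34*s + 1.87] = 0.78*s + 0.46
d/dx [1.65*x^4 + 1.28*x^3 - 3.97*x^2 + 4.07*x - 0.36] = 6.6*x^3 + 3.84*x^2 - 7.94*x + 4.07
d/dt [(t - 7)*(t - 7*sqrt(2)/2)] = 2*t - 7 - 7*sqrt(2)/2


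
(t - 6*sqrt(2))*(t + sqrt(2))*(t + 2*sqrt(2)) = t^3 - 3*sqrt(2)*t^2 - 32*t - 24*sqrt(2)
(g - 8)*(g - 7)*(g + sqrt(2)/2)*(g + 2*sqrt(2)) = g^4 - 15*g^3 + 5*sqrt(2)*g^3/2 - 75*sqrt(2)*g^2/2 + 58*g^2 - 30*g + 140*sqrt(2)*g + 112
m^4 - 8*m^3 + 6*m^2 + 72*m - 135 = (m - 5)*(m - 3)^2*(m + 3)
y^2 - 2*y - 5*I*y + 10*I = (y - 2)*(y - 5*I)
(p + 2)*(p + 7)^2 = p^3 + 16*p^2 + 77*p + 98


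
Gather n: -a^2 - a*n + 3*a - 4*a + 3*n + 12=-a^2 - a + n*(3 - a) + 12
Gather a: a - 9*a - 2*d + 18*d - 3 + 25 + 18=-8*a + 16*d + 40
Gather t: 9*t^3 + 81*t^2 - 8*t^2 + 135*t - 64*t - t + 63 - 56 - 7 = 9*t^3 + 73*t^2 + 70*t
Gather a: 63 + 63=126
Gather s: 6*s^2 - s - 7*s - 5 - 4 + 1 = 6*s^2 - 8*s - 8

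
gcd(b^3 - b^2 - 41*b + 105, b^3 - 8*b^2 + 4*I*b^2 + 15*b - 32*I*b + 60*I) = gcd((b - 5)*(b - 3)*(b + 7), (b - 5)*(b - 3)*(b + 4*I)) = b^2 - 8*b + 15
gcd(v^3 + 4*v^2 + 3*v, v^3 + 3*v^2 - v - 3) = v^2 + 4*v + 3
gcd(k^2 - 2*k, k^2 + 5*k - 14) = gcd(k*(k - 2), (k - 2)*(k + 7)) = k - 2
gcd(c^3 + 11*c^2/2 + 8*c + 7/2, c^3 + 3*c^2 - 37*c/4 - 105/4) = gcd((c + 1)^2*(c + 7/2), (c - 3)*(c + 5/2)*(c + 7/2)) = c + 7/2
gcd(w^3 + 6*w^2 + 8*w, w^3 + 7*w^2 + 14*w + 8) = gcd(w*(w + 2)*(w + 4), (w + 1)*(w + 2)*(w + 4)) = w^2 + 6*w + 8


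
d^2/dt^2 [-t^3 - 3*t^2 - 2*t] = -6*t - 6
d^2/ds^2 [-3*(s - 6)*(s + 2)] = -6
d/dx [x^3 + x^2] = x*(3*x + 2)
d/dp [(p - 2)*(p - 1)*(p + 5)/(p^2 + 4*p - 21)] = (p^4 + 8*p^3 - 42*p^2 - 104*p + 233)/(p^4 + 8*p^3 - 26*p^2 - 168*p + 441)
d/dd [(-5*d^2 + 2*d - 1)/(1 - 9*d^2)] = 2*(9*d^2 - 14*d + 1)/(81*d^4 - 18*d^2 + 1)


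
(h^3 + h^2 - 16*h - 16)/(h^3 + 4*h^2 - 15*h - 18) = (h^2 - 16)/(h^2 + 3*h - 18)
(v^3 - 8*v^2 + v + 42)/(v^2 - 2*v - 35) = (v^2 - v - 6)/(v + 5)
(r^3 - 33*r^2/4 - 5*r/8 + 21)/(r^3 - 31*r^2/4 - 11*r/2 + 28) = (r + 3/2)/(r + 2)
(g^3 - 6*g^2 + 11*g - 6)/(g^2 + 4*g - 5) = (g^2 - 5*g + 6)/(g + 5)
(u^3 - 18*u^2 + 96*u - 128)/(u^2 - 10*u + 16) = u - 8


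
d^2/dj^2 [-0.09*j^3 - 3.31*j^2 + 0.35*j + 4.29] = -0.54*j - 6.62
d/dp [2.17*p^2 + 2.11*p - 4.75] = 4.34*p + 2.11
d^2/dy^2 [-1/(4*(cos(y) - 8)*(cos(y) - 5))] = (4*sin(y)^4 - 11*sin(y)^2 + 2275*cos(y)/4 - 39*cos(3*y)/4 - 251)/(4*(cos(y) - 8)^3*(cos(y) - 5)^3)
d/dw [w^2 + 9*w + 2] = 2*w + 9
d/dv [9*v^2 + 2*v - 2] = 18*v + 2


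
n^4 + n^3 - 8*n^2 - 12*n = n*(n - 3)*(n + 2)^2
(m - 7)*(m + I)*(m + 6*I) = m^3 - 7*m^2 + 7*I*m^2 - 6*m - 49*I*m + 42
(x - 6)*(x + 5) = x^2 - x - 30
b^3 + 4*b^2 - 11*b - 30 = (b - 3)*(b + 2)*(b + 5)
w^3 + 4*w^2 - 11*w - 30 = (w - 3)*(w + 2)*(w + 5)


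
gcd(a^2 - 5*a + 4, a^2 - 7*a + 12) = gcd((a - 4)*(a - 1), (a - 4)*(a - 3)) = a - 4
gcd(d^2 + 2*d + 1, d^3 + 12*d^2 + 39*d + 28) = d + 1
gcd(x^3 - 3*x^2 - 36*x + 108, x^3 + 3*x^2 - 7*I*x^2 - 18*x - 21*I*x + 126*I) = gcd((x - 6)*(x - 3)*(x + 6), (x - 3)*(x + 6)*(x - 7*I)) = x^2 + 3*x - 18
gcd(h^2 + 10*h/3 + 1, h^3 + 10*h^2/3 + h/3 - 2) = h + 3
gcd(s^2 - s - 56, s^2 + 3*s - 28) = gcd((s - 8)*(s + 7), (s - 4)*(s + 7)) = s + 7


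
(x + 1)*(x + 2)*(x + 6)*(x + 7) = x^4 + 16*x^3 + 83*x^2 + 152*x + 84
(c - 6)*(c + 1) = c^2 - 5*c - 6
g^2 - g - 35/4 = (g - 7/2)*(g + 5/2)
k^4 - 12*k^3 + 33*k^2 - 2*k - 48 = (k - 8)*(k - 3)*(k - 2)*(k + 1)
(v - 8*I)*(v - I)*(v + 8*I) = v^3 - I*v^2 + 64*v - 64*I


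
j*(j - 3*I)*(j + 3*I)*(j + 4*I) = j^4 + 4*I*j^3 + 9*j^2 + 36*I*j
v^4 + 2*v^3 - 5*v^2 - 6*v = v*(v - 2)*(v + 1)*(v + 3)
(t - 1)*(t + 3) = t^2 + 2*t - 3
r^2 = r^2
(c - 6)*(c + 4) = c^2 - 2*c - 24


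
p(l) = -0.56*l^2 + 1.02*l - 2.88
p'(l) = 1.02 - 1.12*l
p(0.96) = -2.42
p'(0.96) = -0.06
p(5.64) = -14.94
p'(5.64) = -5.30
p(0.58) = -2.48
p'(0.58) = 0.37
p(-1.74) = -6.35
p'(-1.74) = 2.97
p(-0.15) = -3.05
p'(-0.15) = 1.19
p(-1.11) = -4.70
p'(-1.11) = 2.26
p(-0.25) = -3.17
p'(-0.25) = 1.30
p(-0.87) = -4.19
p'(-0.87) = 1.99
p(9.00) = -39.06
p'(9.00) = -9.06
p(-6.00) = -29.16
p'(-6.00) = 7.74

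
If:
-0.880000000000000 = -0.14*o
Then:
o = 6.29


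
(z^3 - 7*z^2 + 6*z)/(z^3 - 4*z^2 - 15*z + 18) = z/(z + 3)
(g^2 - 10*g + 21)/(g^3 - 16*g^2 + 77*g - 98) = (g - 3)/(g^2 - 9*g + 14)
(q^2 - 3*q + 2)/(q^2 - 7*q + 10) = (q - 1)/(q - 5)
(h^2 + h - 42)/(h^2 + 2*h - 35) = (h - 6)/(h - 5)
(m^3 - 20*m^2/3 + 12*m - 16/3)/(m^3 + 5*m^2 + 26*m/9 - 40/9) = 3*(m^2 - 6*m + 8)/(3*m^2 + 17*m + 20)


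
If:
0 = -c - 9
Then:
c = -9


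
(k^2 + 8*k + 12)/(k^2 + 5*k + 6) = (k + 6)/(k + 3)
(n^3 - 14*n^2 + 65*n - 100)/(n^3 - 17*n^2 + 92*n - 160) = (n - 5)/(n - 8)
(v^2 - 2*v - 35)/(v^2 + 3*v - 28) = (v^2 - 2*v - 35)/(v^2 + 3*v - 28)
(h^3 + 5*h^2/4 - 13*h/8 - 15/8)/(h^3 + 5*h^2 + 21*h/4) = (4*h^2 - h - 5)/(2*h*(2*h + 7))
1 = 1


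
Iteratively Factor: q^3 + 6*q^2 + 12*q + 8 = (q + 2)*(q^2 + 4*q + 4) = (q + 2)^2*(q + 2)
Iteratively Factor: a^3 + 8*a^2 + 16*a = (a)*(a^2 + 8*a + 16) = a*(a + 4)*(a + 4)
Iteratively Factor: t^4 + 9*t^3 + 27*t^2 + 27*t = (t + 3)*(t^3 + 6*t^2 + 9*t) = t*(t + 3)*(t^2 + 6*t + 9) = t*(t + 3)^2*(t + 3)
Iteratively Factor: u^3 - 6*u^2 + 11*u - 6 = (u - 2)*(u^2 - 4*u + 3) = (u - 3)*(u - 2)*(u - 1)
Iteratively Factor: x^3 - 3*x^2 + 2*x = (x - 1)*(x^2 - 2*x) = x*(x - 1)*(x - 2)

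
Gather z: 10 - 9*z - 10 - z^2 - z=-z^2 - 10*z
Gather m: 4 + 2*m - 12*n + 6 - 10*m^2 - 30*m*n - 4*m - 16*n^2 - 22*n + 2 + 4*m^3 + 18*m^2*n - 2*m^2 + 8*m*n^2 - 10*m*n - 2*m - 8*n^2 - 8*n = 4*m^3 + m^2*(18*n - 12) + m*(8*n^2 - 40*n - 4) - 24*n^2 - 42*n + 12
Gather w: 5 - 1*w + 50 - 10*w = 55 - 11*w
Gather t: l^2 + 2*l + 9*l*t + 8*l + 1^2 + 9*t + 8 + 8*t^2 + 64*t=l^2 + 10*l + 8*t^2 + t*(9*l + 73) + 9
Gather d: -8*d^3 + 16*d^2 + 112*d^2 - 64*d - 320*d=-8*d^3 + 128*d^2 - 384*d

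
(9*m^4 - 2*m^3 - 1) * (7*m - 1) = 63*m^5 - 23*m^4 + 2*m^3 - 7*m + 1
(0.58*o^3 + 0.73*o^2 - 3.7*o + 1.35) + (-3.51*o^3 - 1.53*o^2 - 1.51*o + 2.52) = -2.93*o^3 - 0.8*o^2 - 5.21*o + 3.87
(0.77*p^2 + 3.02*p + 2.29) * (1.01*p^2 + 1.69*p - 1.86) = 0.7777*p^4 + 4.3515*p^3 + 5.9845*p^2 - 1.7471*p - 4.2594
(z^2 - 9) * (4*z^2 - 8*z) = 4*z^4 - 8*z^3 - 36*z^2 + 72*z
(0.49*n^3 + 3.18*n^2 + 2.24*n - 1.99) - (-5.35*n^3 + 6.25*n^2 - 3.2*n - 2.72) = 5.84*n^3 - 3.07*n^2 + 5.44*n + 0.73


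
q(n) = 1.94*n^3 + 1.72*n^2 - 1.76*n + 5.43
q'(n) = 5.82*n^2 + 3.44*n - 1.76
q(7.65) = 961.16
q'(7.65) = 365.16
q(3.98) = 147.98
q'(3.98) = 104.12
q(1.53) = 13.71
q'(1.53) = 17.13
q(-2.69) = -15.15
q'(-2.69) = 31.10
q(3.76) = 126.25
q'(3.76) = 93.46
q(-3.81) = -70.19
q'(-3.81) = 69.62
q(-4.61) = -139.97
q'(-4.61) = 106.07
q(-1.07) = 6.91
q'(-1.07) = 1.22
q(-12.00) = -3078.09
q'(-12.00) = 795.04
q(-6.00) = -341.13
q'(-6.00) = 187.12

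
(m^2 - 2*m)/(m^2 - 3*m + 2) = m/(m - 1)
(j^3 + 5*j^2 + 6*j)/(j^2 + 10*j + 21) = j*(j + 2)/(j + 7)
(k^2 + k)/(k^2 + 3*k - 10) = k*(k + 1)/(k^2 + 3*k - 10)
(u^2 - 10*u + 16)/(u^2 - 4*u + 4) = (u - 8)/(u - 2)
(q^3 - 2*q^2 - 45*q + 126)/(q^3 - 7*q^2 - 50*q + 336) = (q - 3)/(q - 8)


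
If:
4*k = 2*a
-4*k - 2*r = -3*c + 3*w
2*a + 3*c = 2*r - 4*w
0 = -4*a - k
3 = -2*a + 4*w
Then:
No Solution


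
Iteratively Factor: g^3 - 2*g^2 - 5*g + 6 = (g - 3)*(g^2 + g - 2) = (g - 3)*(g - 1)*(g + 2)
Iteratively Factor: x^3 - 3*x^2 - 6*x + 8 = (x + 2)*(x^2 - 5*x + 4) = (x - 1)*(x + 2)*(x - 4)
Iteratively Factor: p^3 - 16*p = (p - 4)*(p^2 + 4*p) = p*(p - 4)*(p + 4)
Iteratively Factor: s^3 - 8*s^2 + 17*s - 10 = (s - 2)*(s^2 - 6*s + 5) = (s - 2)*(s - 1)*(s - 5)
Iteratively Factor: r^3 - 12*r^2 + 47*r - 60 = (r - 4)*(r^2 - 8*r + 15) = (r - 4)*(r - 3)*(r - 5)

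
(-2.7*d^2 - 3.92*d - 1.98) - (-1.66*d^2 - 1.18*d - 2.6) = -1.04*d^2 - 2.74*d + 0.62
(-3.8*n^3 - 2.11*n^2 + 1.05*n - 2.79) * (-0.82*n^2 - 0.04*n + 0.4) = 3.116*n^5 + 1.8822*n^4 - 2.2966*n^3 + 1.4018*n^2 + 0.5316*n - 1.116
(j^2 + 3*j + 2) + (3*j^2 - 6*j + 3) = 4*j^2 - 3*j + 5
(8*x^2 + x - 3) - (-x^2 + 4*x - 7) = 9*x^2 - 3*x + 4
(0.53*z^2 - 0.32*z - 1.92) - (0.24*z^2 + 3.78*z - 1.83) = 0.29*z^2 - 4.1*z - 0.0899999999999999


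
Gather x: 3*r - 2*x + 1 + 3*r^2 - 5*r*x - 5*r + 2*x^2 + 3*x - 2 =3*r^2 - 2*r + 2*x^2 + x*(1 - 5*r) - 1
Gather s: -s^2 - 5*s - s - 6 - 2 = -s^2 - 6*s - 8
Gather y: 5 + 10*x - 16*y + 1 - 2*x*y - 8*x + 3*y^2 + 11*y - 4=2*x + 3*y^2 + y*(-2*x - 5) + 2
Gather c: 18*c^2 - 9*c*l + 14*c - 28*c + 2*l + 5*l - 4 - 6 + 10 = 18*c^2 + c*(-9*l - 14) + 7*l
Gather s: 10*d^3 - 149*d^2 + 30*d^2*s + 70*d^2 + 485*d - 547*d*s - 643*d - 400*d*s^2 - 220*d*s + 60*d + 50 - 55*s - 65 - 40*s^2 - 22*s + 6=10*d^3 - 79*d^2 - 98*d + s^2*(-400*d - 40) + s*(30*d^2 - 767*d - 77) - 9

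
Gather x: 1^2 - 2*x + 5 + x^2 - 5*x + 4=x^2 - 7*x + 10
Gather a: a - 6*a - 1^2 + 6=5 - 5*a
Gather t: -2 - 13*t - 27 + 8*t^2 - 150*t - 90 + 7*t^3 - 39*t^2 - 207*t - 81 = 7*t^3 - 31*t^2 - 370*t - 200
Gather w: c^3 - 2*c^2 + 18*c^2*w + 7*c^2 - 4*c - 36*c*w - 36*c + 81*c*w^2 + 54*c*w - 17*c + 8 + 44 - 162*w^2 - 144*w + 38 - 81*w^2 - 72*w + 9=c^3 + 5*c^2 - 57*c + w^2*(81*c - 243) + w*(18*c^2 + 18*c - 216) + 99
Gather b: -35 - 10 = -45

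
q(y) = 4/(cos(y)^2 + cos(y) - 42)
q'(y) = 4*(2*sin(y)*cos(y) + sin(y))/(cos(y)^2 + cos(y) - 42)^2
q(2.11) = -0.09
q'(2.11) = -0.00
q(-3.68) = -0.09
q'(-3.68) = -0.00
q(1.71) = -0.09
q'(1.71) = 0.00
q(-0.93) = -0.10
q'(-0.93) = -0.00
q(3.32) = -0.10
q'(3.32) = 0.00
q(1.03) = -0.10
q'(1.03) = 0.00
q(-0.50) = -0.10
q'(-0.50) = -0.00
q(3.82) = -0.09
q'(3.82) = 0.00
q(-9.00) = -0.10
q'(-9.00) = 0.00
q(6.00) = -0.10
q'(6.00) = 0.00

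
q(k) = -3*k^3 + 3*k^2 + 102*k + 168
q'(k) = -9*k^2 + 6*k + 102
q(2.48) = 393.65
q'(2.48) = 61.53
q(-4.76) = 74.00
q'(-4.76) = -130.48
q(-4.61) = 55.45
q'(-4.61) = -116.93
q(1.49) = 316.72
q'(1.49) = 90.96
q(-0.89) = 81.71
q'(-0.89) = 89.53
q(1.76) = 340.46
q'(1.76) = 84.68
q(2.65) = 403.54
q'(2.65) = 54.70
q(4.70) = 402.20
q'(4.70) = -68.61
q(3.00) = 420.00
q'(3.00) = 39.00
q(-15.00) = 9438.00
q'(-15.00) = -2013.00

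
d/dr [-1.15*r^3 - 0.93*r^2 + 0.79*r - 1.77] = -3.45*r^2 - 1.86*r + 0.79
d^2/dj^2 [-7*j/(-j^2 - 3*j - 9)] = 14*(j*(2*j + 3)^2 - 3*(j + 1)*(j^2 + 3*j + 9))/(j^2 + 3*j + 9)^3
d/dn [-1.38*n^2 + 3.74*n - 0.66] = 3.74 - 2.76*n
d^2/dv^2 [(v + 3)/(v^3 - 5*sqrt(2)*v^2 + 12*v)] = 2*(v*(v^2 - 5*sqrt(2)*v + 12)*(-3*v^2 + 10*sqrt(2)*v - (v + 3)*(3*v - 5*sqrt(2)) - 12) + (v + 3)*(3*v^2 - 10*sqrt(2)*v + 12)^2)/(v^3*(v^2 - 5*sqrt(2)*v + 12)^3)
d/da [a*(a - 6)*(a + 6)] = 3*a^2 - 36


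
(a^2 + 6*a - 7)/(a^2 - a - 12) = (-a^2 - 6*a + 7)/(-a^2 + a + 12)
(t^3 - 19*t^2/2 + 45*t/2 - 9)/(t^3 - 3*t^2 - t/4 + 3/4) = 2*(t - 6)/(2*t + 1)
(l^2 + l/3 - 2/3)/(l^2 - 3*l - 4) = (l - 2/3)/(l - 4)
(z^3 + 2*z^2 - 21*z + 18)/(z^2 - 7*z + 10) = (z^3 + 2*z^2 - 21*z + 18)/(z^2 - 7*z + 10)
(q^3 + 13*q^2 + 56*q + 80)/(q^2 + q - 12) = (q^2 + 9*q + 20)/(q - 3)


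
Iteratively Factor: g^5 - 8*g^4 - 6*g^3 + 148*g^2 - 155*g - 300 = (g + 4)*(g^4 - 12*g^3 + 42*g^2 - 20*g - 75) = (g + 1)*(g + 4)*(g^3 - 13*g^2 + 55*g - 75) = (g - 5)*(g + 1)*(g + 4)*(g^2 - 8*g + 15) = (g - 5)*(g - 3)*(g + 1)*(g + 4)*(g - 5)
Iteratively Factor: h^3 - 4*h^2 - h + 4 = (h + 1)*(h^2 - 5*h + 4) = (h - 1)*(h + 1)*(h - 4)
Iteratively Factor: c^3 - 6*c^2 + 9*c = (c)*(c^2 - 6*c + 9) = c*(c - 3)*(c - 3)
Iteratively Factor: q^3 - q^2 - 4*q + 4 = (q + 2)*(q^2 - 3*q + 2) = (q - 1)*(q + 2)*(q - 2)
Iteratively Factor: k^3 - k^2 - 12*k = (k)*(k^2 - k - 12) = k*(k - 4)*(k + 3)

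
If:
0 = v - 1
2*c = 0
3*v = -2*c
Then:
No Solution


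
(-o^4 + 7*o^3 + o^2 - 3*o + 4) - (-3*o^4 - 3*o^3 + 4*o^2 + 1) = 2*o^4 + 10*o^3 - 3*o^2 - 3*o + 3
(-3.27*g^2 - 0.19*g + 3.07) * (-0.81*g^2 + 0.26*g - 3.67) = 2.6487*g^4 - 0.6963*g^3 + 9.4648*g^2 + 1.4955*g - 11.2669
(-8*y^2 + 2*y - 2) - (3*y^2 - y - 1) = -11*y^2 + 3*y - 1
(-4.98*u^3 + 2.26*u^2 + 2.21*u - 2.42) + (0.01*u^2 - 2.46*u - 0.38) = -4.98*u^3 + 2.27*u^2 - 0.25*u - 2.8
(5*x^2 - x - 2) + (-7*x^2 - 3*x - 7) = -2*x^2 - 4*x - 9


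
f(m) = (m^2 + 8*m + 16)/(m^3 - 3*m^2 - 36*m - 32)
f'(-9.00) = 0.00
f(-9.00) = -0.04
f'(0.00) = 0.31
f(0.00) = -0.50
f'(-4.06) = 0.03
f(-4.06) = -0.00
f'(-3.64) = 0.04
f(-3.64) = 0.01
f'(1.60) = 0.02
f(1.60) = -0.34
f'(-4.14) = 0.02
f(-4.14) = -0.00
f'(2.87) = -0.03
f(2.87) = -0.35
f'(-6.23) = 0.01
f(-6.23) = -0.03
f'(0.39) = 0.15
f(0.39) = -0.42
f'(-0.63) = 2.42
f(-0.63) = -1.06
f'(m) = (2*m + 8)/(m^3 - 3*m^2 - 36*m - 32) + (-3*m^2 + 6*m + 36)*(m^2 + 8*m + 16)/(m^3 - 3*m^2 - 36*m - 32)^2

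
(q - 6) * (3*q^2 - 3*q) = 3*q^3 - 21*q^2 + 18*q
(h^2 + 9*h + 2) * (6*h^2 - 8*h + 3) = 6*h^4 + 46*h^3 - 57*h^2 + 11*h + 6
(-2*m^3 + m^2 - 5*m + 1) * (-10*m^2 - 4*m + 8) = 20*m^5 - 2*m^4 + 30*m^3 + 18*m^2 - 44*m + 8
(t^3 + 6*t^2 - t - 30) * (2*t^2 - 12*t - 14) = 2*t^5 - 88*t^3 - 132*t^2 + 374*t + 420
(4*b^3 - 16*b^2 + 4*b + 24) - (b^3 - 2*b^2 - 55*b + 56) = 3*b^3 - 14*b^2 + 59*b - 32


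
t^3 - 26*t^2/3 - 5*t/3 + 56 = (t - 8)*(t - 3)*(t + 7/3)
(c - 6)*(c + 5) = c^2 - c - 30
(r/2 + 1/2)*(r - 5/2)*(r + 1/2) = r^3/2 - r^2/2 - 13*r/8 - 5/8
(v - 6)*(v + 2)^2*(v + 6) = v^4 + 4*v^3 - 32*v^2 - 144*v - 144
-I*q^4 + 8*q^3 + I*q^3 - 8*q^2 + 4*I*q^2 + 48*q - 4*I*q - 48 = (q - 2*I)*(q + 4*I)*(q + 6*I)*(-I*q + I)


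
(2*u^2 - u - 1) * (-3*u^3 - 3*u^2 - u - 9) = -6*u^5 - 3*u^4 + 4*u^3 - 14*u^2 + 10*u + 9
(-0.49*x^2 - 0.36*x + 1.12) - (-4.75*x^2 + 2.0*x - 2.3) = 4.26*x^2 - 2.36*x + 3.42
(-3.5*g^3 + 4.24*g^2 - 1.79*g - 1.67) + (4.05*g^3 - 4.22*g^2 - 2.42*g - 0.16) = 0.55*g^3 + 0.0200000000000005*g^2 - 4.21*g - 1.83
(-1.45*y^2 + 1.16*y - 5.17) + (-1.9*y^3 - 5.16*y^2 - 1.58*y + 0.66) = -1.9*y^3 - 6.61*y^2 - 0.42*y - 4.51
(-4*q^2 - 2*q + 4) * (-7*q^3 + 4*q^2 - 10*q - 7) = 28*q^5 - 2*q^4 + 4*q^3 + 64*q^2 - 26*q - 28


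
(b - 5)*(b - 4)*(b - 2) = b^3 - 11*b^2 + 38*b - 40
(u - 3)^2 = u^2 - 6*u + 9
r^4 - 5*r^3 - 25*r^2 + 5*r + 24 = (r - 8)*(r - 1)*(r + 1)*(r + 3)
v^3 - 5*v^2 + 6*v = v*(v - 3)*(v - 2)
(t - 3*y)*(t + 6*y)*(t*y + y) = t^3*y + 3*t^2*y^2 + t^2*y - 18*t*y^3 + 3*t*y^2 - 18*y^3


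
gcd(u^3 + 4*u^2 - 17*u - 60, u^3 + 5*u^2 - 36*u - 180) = u + 5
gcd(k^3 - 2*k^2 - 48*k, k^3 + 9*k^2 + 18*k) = k^2 + 6*k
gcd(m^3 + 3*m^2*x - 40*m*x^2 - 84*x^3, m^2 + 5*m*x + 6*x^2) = m + 2*x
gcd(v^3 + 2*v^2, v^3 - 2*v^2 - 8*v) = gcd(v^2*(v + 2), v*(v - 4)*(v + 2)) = v^2 + 2*v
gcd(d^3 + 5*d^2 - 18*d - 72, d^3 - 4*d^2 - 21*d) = d + 3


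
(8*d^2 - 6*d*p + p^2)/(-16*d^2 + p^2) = (-2*d + p)/(4*d + p)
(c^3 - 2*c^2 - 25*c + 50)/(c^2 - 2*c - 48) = (-c^3 + 2*c^2 + 25*c - 50)/(-c^2 + 2*c + 48)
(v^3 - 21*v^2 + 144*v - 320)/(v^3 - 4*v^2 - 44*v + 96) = (v^2 - 13*v + 40)/(v^2 + 4*v - 12)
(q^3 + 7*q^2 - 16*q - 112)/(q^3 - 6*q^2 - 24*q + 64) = (q^2 + 3*q - 28)/(q^2 - 10*q + 16)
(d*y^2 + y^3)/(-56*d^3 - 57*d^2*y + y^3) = y^2/(-56*d^2 - d*y + y^2)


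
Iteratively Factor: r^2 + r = (r + 1)*(r)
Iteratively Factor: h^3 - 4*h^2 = (h)*(h^2 - 4*h) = h*(h - 4)*(h)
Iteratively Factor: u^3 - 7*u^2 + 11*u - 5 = (u - 1)*(u^2 - 6*u + 5) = (u - 5)*(u - 1)*(u - 1)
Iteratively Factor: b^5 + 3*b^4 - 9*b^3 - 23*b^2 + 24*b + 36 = (b - 2)*(b^4 + 5*b^3 + b^2 - 21*b - 18) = (b - 2)*(b + 3)*(b^3 + 2*b^2 - 5*b - 6) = (b - 2)^2*(b + 3)*(b^2 + 4*b + 3) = (b - 2)^2*(b + 1)*(b + 3)*(b + 3)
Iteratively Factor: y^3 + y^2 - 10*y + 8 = (y + 4)*(y^2 - 3*y + 2) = (y - 1)*(y + 4)*(y - 2)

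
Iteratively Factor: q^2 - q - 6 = (q - 3)*(q + 2)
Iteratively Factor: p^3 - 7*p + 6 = (p + 3)*(p^2 - 3*p + 2) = (p - 1)*(p + 3)*(p - 2)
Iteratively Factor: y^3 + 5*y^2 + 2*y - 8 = (y + 2)*(y^2 + 3*y - 4) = (y + 2)*(y + 4)*(y - 1)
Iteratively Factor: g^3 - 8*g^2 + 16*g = (g - 4)*(g^2 - 4*g) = (g - 4)^2*(g)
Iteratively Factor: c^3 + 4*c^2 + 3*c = (c + 3)*(c^2 + c) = c*(c + 3)*(c + 1)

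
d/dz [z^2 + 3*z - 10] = 2*z + 3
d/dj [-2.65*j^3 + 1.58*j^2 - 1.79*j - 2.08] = -7.95*j^2 + 3.16*j - 1.79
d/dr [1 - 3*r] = -3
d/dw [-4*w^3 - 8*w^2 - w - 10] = -12*w^2 - 16*w - 1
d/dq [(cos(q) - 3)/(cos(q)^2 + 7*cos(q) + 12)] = (cos(q)^2 - 6*cos(q) - 33)*sin(q)/(cos(q)^2 + 7*cos(q) + 12)^2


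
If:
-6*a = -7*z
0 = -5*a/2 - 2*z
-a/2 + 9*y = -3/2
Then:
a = 0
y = -1/6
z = 0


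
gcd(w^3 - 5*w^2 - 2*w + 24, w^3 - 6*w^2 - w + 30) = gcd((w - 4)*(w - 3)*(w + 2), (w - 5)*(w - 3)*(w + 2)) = w^2 - w - 6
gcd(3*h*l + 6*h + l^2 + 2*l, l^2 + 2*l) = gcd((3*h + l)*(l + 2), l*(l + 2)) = l + 2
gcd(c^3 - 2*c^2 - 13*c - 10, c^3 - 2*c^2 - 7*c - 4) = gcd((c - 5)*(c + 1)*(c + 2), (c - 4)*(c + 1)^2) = c + 1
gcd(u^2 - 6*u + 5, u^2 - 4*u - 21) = 1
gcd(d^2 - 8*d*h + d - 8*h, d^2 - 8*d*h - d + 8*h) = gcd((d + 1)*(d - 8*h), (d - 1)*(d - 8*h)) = d - 8*h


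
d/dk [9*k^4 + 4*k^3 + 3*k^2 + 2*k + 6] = 36*k^3 + 12*k^2 + 6*k + 2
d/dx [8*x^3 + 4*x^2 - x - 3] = 24*x^2 + 8*x - 1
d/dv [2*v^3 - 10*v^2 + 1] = 2*v*(3*v - 10)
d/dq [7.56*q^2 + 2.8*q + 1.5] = 15.12*q + 2.8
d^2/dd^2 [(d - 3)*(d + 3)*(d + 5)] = 6*d + 10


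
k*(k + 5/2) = k^2 + 5*k/2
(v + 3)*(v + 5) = v^2 + 8*v + 15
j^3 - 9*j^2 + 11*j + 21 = (j - 7)*(j - 3)*(j + 1)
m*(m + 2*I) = m^2 + 2*I*m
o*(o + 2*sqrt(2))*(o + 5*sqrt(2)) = o^3 + 7*sqrt(2)*o^2 + 20*o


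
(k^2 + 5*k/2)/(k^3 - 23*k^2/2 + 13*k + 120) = k/(k^2 - 14*k + 48)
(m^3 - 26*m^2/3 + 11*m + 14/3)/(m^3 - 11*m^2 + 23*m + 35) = (3*m^2 - 5*m - 2)/(3*(m^2 - 4*m - 5))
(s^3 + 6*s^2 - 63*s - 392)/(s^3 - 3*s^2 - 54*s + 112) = (s + 7)/(s - 2)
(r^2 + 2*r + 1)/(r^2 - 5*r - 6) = (r + 1)/(r - 6)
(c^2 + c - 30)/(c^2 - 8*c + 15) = (c + 6)/(c - 3)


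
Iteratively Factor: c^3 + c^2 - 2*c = (c - 1)*(c^2 + 2*c) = c*(c - 1)*(c + 2)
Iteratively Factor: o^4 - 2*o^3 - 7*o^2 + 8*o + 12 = (o - 2)*(o^3 - 7*o - 6) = (o - 2)*(o + 1)*(o^2 - o - 6) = (o - 3)*(o - 2)*(o + 1)*(o + 2)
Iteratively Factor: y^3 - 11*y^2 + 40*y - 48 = (y - 4)*(y^2 - 7*y + 12) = (y - 4)^2*(y - 3)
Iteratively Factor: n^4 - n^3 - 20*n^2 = (n)*(n^3 - n^2 - 20*n) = n*(n - 5)*(n^2 + 4*n) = n*(n - 5)*(n + 4)*(n)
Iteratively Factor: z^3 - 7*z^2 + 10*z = (z - 5)*(z^2 - 2*z) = (z - 5)*(z - 2)*(z)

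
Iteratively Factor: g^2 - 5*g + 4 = (g - 4)*(g - 1)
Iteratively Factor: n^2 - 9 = (n - 3)*(n + 3)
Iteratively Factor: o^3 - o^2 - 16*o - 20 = (o - 5)*(o^2 + 4*o + 4) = (o - 5)*(o + 2)*(o + 2)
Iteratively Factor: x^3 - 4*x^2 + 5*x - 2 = (x - 1)*(x^2 - 3*x + 2) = (x - 1)^2*(x - 2)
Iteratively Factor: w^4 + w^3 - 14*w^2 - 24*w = (w + 2)*(w^3 - w^2 - 12*w) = (w + 2)*(w + 3)*(w^2 - 4*w) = (w - 4)*(w + 2)*(w + 3)*(w)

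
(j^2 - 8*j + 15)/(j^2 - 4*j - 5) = (j - 3)/(j + 1)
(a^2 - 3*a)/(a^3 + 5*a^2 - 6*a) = (a - 3)/(a^2 + 5*a - 6)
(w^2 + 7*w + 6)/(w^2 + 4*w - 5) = (w^2 + 7*w + 6)/(w^2 + 4*w - 5)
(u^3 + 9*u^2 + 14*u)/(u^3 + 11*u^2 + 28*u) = (u + 2)/(u + 4)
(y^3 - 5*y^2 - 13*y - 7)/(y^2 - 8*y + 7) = (y^2 + 2*y + 1)/(y - 1)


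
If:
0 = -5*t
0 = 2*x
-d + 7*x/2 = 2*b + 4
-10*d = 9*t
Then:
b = -2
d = 0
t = 0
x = 0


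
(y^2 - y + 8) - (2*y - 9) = y^2 - 3*y + 17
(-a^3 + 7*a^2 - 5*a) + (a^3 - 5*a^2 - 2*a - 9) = 2*a^2 - 7*a - 9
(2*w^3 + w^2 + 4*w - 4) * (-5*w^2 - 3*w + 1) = -10*w^5 - 11*w^4 - 21*w^3 + 9*w^2 + 16*w - 4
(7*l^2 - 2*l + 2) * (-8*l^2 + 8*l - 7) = -56*l^4 + 72*l^3 - 81*l^2 + 30*l - 14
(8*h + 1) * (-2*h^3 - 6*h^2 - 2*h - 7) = -16*h^4 - 50*h^3 - 22*h^2 - 58*h - 7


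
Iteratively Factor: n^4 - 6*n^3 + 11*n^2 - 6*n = (n - 1)*(n^3 - 5*n^2 + 6*n) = (n - 2)*(n - 1)*(n^2 - 3*n) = n*(n - 2)*(n - 1)*(n - 3)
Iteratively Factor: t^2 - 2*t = (t - 2)*(t)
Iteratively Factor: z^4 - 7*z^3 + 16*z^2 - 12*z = (z)*(z^3 - 7*z^2 + 16*z - 12) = z*(z - 2)*(z^2 - 5*z + 6) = z*(z - 2)^2*(z - 3)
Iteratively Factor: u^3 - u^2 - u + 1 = (u + 1)*(u^2 - 2*u + 1) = (u - 1)*(u + 1)*(u - 1)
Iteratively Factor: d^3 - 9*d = (d + 3)*(d^2 - 3*d) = (d - 3)*(d + 3)*(d)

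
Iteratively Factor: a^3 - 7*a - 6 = (a + 2)*(a^2 - 2*a - 3) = (a - 3)*(a + 2)*(a + 1)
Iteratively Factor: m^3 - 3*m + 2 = (m + 2)*(m^2 - 2*m + 1) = (m - 1)*(m + 2)*(m - 1)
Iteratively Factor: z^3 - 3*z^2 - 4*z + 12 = (z - 3)*(z^2 - 4) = (z - 3)*(z - 2)*(z + 2)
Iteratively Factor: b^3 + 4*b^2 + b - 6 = (b + 3)*(b^2 + b - 2) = (b + 2)*(b + 3)*(b - 1)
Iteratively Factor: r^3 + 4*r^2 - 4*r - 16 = (r + 2)*(r^2 + 2*r - 8) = (r - 2)*(r + 2)*(r + 4)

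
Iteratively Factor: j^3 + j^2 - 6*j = (j - 2)*(j^2 + 3*j) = (j - 2)*(j + 3)*(j)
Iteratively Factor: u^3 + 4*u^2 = (u)*(u^2 + 4*u) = u^2*(u + 4)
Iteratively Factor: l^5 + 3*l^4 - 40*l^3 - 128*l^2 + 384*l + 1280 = (l + 4)*(l^4 - l^3 - 36*l^2 + 16*l + 320) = (l - 4)*(l + 4)*(l^3 + 3*l^2 - 24*l - 80) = (l - 5)*(l - 4)*(l + 4)*(l^2 + 8*l + 16) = (l - 5)*(l - 4)*(l + 4)^2*(l + 4)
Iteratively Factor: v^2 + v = (v)*(v + 1)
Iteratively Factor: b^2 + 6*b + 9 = (b + 3)*(b + 3)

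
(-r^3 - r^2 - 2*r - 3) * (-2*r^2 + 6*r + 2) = 2*r^5 - 4*r^4 - 4*r^3 - 8*r^2 - 22*r - 6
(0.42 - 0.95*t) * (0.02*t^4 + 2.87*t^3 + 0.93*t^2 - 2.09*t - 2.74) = -0.019*t^5 - 2.7181*t^4 + 0.3219*t^3 + 2.3761*t^2 + 1.7252*t - 1.1508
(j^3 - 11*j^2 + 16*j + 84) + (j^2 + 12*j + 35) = j^3 - 10*j^2 + 28*j + 119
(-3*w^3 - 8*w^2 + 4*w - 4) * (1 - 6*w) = 18*w^4 + 45*w^3 - 32*w^2 + 28*w - 4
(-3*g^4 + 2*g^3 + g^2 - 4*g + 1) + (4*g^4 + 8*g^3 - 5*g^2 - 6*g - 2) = g^4 + 10*g^3 - 4*g^2 - 10*g - 1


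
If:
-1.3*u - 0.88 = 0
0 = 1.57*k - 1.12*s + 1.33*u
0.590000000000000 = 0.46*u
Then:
No Solution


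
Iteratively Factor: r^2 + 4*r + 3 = (r + 1)*(r + 3)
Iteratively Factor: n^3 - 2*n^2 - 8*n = (n)*(n^2 - 2*n - 8) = n*(n - 4)*(n + 2)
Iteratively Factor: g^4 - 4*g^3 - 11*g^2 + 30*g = (g - 5)*(g^3 + g^2 - 6*g) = (g - 5)*(g - 2)*(g^2 + 3*g) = (g - 5)*(g - 2)*(g + 3)*(g)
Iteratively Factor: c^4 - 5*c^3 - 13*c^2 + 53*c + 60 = (c - 4)*(c^3 - c^2 - 17*c - 15) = (c - 4)*(c + 1)*(c^2 - 2*c - 15) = (c - 5)*(c - 4)*(c + 1)*(c + 3)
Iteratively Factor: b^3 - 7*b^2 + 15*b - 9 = (b - 3)*(b^2 - 4*b + 3) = (b - 3)^2*(b - 1)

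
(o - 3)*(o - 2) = o^2 - 5*o + 6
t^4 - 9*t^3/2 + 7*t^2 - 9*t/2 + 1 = (t - 2)*(t - 1)^2*(t - 1/2)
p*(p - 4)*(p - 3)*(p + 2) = p^4 - 5*p^3 - 2*p^2 + 24*p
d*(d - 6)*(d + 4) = d^3 - 2*d^2 - 24*d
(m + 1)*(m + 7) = m^2 + 8*m + 7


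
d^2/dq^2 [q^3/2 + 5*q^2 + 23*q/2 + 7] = 3*q + 10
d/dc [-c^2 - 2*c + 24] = -2*c - 2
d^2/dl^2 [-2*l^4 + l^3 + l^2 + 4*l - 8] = -24*l^2 + 6*l + 2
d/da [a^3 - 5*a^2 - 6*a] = 3*a^2 - 10*a - 6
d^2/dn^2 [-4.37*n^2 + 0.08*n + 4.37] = -8.74000000000000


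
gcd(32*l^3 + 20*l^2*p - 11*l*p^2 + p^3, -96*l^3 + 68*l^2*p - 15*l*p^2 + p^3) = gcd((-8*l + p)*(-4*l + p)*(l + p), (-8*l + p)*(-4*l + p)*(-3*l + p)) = 32*l^2 - 12*l*p + p^2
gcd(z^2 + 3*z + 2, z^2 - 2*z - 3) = z + 1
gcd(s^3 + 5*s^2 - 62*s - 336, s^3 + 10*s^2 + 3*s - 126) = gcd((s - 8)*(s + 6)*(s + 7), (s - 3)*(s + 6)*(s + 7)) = s^2 + 13*s + 42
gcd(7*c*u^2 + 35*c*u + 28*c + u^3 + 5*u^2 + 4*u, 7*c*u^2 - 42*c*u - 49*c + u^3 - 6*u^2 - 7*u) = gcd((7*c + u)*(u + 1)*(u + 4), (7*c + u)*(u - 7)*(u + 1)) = 7*c*u + 7*c + u^2 + u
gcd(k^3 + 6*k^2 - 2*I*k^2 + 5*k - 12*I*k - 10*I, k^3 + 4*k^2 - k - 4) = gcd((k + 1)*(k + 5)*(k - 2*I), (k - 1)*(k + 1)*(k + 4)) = k + 1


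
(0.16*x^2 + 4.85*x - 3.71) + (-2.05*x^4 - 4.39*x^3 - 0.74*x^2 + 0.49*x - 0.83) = -2.05*x^4 - 4.39*x^3 - 0.58*x^2 + 5.34*x - 4.54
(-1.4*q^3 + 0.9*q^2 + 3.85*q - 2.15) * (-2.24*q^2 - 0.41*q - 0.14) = 3.136*q^5 - 1.442*q^4 - 8.797*q^3 + 3.1115*q^2 + 0.3425*q + 0.301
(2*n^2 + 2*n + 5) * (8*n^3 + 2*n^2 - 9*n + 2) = 16*n^5 + 20*n^4 + 26*n^3 - 4*n^2 - 41*n + 10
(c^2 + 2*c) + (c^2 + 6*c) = 2*c^2 + 8*c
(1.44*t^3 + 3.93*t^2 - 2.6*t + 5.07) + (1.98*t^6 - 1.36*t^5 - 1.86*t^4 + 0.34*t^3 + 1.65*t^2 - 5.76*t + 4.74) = 1.98*t^6 - 1.36*t^5 - 1.86*t^4 + 1.78*t^3 + 5.58*t^2 - 8.36*t + 9.81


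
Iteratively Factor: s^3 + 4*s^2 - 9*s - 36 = (s - 3)*(s^2 + 7*s + 12) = (s - 3)*(s + 3)*(s + 4)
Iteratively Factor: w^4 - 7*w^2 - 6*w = (w - 3)*(w^3 + 3*w^2 + 2*w) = (w - 3)*(w + 2)*(w^2 + w) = w*(w - 3)*(w + 2)*(w + 1)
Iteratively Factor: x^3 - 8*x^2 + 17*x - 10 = (x - 2)*(x^2 - 6*x + 5) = (x - 5)*(x - 2)*(x - 1)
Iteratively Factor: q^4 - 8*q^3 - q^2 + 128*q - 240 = (q - 4)*(q^3 - 4*q^2 - 17*q + 60) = (q - 5)*(q - 4)*(q^2 + q - 12) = (q - 5)*(q - 4)*(q + 4)*(q - 3)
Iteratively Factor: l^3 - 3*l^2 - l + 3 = (l - 1)*(l^2 - 2*l - 3) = (l - 1)*(l + 1)*(l - 3)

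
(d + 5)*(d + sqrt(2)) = d^2 + sqrt(2)*d + 5*d + 5*sqrt(2)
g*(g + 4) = g^2 + 4*g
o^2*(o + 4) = o^3 + 4*o^2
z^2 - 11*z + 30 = (z - 6)*(z - 5)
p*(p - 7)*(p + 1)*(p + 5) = p^4 - p^3 - 37*p^2 - 35*p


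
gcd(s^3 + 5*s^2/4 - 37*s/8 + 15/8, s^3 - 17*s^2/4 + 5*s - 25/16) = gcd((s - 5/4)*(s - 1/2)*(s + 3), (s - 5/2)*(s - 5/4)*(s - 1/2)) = s^2 - 7*s/4 + 5/8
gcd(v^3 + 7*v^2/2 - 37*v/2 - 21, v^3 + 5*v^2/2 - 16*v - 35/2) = v^2 - 5*v/2 - 7/2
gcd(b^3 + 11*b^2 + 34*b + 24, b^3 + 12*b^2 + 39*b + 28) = b^2 + 5*b + 4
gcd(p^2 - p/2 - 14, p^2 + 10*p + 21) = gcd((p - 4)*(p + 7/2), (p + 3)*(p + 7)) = 1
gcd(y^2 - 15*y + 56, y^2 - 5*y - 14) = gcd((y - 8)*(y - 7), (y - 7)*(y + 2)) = y - 7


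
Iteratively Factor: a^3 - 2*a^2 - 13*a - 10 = (a - 5)*(a^2 + 3*a + 2) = (a - 5)*(a + 2)*(a + 1)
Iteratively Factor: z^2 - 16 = (z - 4)*(z + 4)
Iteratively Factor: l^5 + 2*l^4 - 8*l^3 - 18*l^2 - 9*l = (l + 3)*(l^4 - l^3 - 5*l^2 - 3*l) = (l + 1)*(l + 3)*(l^3 - 2*l^2 - 3*l) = l*(l + 1)*(l + 3)*(l^2 - 2*l - 3) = l*(l - 3)*(l + 1)*(l + 3)*(l + 1)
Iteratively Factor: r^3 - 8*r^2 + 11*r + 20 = (r - 5)*(r^2 - 3*r - 4) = (r - 5)*(r - 4)*(r + 1)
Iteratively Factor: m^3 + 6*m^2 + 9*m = (m + 3)*(m^2 + 3*m) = (m + 3)^2*(m)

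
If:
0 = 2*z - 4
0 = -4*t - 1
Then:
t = -1/4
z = 2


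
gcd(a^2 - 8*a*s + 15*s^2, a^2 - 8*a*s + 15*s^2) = a^2 - 8*a*s + 15*s^2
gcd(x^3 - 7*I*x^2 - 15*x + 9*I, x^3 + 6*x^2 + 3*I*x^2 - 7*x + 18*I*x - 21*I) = 1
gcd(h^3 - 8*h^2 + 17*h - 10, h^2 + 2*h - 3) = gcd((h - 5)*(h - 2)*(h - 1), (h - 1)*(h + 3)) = h - 1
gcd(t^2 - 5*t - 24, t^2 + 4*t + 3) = t + 3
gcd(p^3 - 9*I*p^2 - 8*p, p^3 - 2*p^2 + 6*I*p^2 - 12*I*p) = p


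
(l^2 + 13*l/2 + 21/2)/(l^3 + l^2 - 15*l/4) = 2*(2*l^2 + 13*l + 21)/(l*(4*l^2 + 4*l - 15))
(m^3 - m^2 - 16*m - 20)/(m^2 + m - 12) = (m^3 - m^2 - 16*m - 20)/(m^2 + m - 12)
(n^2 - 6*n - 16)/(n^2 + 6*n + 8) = (n - 8)/(n + 4)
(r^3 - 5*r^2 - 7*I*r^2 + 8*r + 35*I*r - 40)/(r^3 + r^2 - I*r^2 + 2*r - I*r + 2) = (r^2 - r*(5 + 8*I) + 40*I)/(r^2 + r*(1 - 2*I) - 2*I)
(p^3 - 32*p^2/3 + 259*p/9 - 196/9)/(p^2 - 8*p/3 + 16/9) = (3*p^2 - 28*p + 49)/(3*p - 4)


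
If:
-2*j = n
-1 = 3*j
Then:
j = -1/3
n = 2/3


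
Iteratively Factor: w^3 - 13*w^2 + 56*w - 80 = (w - 4)*(w^2 - 9*w + 20) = (w - 4)^2*(w - 5)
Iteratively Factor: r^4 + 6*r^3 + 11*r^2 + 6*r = (r)*(r^3 + 6*r^2 + 11*r + 6) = r*(r + 2)*(r^2 + 4*r + 3) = r*(r + 1)*(r + 2)*(r + 3)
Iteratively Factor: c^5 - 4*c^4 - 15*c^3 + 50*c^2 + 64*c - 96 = (c - 1)*(c^4 - 3*c^3 - 18*c^2 + 32*c + 96) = (c - 1)*(c + 2)*(c^3 - 5*c^2 - 8*c + 48) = (c - 4)*(c - 1)*(c + 2)*(c^2 - c - 12) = (c - 4)^2*(c - 1)*(c + 2)*(c + 3)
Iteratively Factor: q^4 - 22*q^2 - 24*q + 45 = (q + 3)*(q^3 - 3*q^2 - 13*q + 15) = (q - 1)*(q + 3)*(q^2 - 2*q - 15) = (q - 5)*(q - 1)*(q + 3)*(q + 3)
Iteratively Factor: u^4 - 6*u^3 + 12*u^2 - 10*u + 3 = (u - 1)*(u^3 - 5*u^2 + 7*u - 3) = (u - 1)^2*(u^2 - 4*u + 3) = (u - 3)*(u - 1)^2*(u - 1)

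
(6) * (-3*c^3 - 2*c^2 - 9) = -18*c^3 - 12*c^2 - 54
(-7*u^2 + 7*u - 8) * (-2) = 14*u^2 - 14*u + 16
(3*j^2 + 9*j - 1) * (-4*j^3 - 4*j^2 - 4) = -12*j^5 - 48*j^4 - 32*j^3 - 8*j^2 - 36*j + 4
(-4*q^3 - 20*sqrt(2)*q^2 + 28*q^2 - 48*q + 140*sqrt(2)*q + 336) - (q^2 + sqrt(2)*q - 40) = -4*q^3 - 20*sqrt(2)*q^2 + 27*q^2 - 48*q + 139*sqrt(2)*q + 376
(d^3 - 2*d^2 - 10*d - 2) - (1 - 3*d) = d^3 - 2*d^2 - 7*d - 3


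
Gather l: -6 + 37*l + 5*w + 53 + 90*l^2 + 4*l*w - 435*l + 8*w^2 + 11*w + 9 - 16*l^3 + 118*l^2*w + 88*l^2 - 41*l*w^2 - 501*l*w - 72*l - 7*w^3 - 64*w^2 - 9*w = -16*l^3 + l^2*(118*w + 178) + l*(-41*w^2 - 497*w - 470) - 7*w^3 - 56*w^2 + 7*w + 56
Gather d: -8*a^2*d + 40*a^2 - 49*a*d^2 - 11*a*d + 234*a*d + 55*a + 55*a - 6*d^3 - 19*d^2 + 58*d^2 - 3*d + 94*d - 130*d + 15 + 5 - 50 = 40*a^2 + 110*a - 6*d^3 + d^2*(39 - 49*a) + d*(-8*a^2 + 223*a - 39) - 30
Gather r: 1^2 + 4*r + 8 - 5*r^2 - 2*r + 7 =-5*r^2 + 2*r + 16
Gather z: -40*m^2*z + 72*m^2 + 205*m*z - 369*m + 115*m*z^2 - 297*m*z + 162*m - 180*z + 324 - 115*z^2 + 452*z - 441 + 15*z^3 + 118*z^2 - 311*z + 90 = 72*m^2 - 207*m + 15*z^3 + z^2*(115*m + 3) + z*(-40*m^2 - 92*m - 39) - 27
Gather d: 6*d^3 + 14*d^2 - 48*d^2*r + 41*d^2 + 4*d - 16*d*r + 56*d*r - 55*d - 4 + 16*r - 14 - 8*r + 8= 6*d^3 + d^2*(55 - 48*r) + d*(40*r - 51) + 8*r - 10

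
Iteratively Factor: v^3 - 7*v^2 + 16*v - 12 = (v - 2)*(v^2 - 5*v + 6) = (v - 3)*(v - 2)*(v - 2)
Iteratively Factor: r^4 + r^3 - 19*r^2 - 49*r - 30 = (r + 2)*(r^3 - r^2 - 17*r - 15) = (r + 2)*(r + 3)*(r^2 - 4*r - 5) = (r + 1)*(r + 2)*(r + 3)*(r - 5)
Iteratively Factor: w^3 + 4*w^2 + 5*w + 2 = (w + 1)*(w^2 + 3*w + 2) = (w + 1)*(w + 2)*(w + 1)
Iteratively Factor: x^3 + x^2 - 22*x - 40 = (x + 4)*(x^2 - 3*x - 10) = (x + 2)*(x + 4)*(x - 5)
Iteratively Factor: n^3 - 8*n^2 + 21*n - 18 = (n - 3)*(n^2 - 5*n + 6) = (n - 3)*(n - 2)*(n - 3)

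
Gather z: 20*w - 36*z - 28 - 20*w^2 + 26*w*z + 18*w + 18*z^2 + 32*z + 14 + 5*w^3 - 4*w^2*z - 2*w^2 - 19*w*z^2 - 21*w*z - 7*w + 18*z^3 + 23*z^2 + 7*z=5*w^3 - 22*w^2 + 31*w + 18*z^3 + z^2*(41 - 19*w) + z*(-4*w^2 + 5*w + 3) - 14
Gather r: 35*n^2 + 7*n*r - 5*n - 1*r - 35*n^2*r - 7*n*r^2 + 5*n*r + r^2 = 35*n^2 - 5*n + r^2*(1 - 7*n) + r*(-35*n^2 + 12*n - 1)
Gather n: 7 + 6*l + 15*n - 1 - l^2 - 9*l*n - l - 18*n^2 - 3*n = -l^2 + 5*l - 18*n^2 + n*(12 - 9*l) + 6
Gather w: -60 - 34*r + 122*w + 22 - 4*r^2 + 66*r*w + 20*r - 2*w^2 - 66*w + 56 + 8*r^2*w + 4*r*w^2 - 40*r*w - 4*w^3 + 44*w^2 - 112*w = -4*r^2 - 14*r - 4*w^3 + w^2*(4*r + 42) + w*(8*r^2 + 26*r - 56) + 18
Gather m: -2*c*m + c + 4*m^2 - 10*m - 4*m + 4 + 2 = c + 4*m^2 + m*(-2*c - 14) + 6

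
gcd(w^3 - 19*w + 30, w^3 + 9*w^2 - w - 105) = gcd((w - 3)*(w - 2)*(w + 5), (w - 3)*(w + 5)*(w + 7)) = w^2 + 2*w - 15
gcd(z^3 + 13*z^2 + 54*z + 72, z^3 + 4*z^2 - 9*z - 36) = z^2 + 7*z + 12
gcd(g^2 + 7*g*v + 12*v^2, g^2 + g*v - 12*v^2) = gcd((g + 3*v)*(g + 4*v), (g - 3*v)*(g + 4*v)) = g + 4*v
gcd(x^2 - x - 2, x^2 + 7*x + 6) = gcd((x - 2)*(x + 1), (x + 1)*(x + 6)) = x + 1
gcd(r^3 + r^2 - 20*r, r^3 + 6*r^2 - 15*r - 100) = r^2 + r - 20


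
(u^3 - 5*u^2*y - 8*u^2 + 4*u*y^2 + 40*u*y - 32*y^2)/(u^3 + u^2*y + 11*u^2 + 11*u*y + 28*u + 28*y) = (u^3 - 5*u^2*y - 8*u^2 + 4*u*y^2 + 40*u*y - 32*y^2)/(u^3 + u^2*y + 11*u^2 + 11*u*y + 28*u + 28*y)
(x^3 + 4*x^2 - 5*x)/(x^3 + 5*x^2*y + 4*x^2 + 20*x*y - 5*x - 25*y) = x/(x + 5*y)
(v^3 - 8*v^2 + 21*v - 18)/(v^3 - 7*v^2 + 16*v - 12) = (v - 3)/(v - 2)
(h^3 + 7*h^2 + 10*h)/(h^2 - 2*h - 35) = h*(h + 2)/(h - 7)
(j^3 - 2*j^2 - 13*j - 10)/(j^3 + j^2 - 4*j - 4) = (j - 5)/(j - 2)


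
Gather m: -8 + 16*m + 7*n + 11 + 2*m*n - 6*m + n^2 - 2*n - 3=m*(2*n + 10) + n^2 + 5*n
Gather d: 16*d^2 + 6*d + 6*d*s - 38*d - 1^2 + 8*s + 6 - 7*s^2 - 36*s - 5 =16*d^2 + d*(6*s - 32) - 7*s^2 - 28*s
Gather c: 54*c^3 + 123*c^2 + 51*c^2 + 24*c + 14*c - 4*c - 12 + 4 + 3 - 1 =54*c^3 + 174*c^2 + 34*c - 6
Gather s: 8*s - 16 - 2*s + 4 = 6*s - 12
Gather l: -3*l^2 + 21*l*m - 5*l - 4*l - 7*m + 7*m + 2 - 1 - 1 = -3*l^2 + l*(21*m - 9)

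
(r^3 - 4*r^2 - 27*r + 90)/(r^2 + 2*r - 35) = (r^3 - 4*r^2 - 27*r + 90)/(r^2 + 2*r - 35)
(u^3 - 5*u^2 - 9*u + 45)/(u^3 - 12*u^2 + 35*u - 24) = (u^2 - 2*u - 15)/(u^2 - 9*u + 8)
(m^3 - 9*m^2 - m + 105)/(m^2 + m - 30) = (m^2 - 4*m - 21)/(m + 6)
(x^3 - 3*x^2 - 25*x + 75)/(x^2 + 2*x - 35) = (x^2 + 2*x - 15)/(x + 7)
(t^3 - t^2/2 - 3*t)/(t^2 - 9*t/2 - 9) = t*(t - 2)/(t - 6)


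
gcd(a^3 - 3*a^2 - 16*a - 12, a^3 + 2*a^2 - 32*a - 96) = a - 6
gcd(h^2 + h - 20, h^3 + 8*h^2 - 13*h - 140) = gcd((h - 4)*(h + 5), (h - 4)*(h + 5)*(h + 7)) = h^2 + h - 20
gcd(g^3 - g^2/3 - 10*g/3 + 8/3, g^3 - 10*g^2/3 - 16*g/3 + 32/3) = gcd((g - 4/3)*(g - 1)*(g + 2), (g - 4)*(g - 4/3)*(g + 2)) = g^2 + 2*g/3 - 8/3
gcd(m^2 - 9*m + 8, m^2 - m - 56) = m - 8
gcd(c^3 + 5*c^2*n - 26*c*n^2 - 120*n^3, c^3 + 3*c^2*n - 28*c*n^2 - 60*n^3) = c^2 + c*n - 30*n^2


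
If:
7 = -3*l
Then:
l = -7/3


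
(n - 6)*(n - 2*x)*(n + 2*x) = n^3 - 6*n^2 - 4*n*x^2 + 24*x^2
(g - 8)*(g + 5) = g^2 - 3*g - 40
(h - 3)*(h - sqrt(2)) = h^2 - 3*h - sqrt(2)*h + 3*sqrt(2)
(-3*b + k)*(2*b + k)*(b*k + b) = -6*b^3*k - 6*b^3 - b^2*k^2 - b^2*k + b*k^3 + b*k^2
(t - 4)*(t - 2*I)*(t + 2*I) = t^3 - 4*t^2 + 4*t - 16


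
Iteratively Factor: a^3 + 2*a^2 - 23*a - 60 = (a + 3)*(a^2 - a - 20) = (a + 3)*(a + 4)*(a - 5)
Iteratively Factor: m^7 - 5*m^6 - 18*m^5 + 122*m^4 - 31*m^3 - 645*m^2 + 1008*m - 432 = (m - 4)*(m^6 - m^5 - 22*m^4 + 34*m^3 + 105*m^2 - 225*m + 108) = (m - 4)*(m - 3)*(m^5 + 2*m^4 - 16*m^3 - 14*m^2 + 63*m - 36) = (m - 4)*(m - 3)*(m + 4)*(m^4 - 2*m^3 - 8*m^2 + 18*m - 9) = (m - 4)*(m - 3)*(m - 1)*(m + 4)*(m^3 - m^2 - 9*m + 9) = (m - 4)*(m - 3)*(m - 1)*(m + 3)*(m + 4)*(m^2 - 4*m + 3) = (m - 4)*(m - 3)^2*(m - 1)*(m + 3)*(m + 4)*(m - 1)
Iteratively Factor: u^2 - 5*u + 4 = (u - 1)*(u - 4)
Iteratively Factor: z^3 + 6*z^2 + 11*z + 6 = (z + 2)*(z^2 + 4*z + 3) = (z + 2)*(z + 3)*(z + 1)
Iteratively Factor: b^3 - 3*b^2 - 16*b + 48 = (b + 4)*(b^2 - 7*b + 12) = (b - 3)*(b + 4)*(b - 4)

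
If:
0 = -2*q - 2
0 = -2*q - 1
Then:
No Solution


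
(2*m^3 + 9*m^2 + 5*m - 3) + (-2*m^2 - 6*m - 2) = 2*m^3 + 7*m^2 - m - 5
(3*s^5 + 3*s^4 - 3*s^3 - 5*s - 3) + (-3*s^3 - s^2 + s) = 3*s^5 + 3*s^4 - 6*s^3 - s^2 - 4*s - 3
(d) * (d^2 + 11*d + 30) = d^3 + 11*d^2 + 30*d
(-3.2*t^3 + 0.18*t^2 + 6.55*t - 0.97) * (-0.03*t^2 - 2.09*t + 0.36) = 0.096*t^5 + 6.6826*t^4 - 1.7247*t^3 - 13.5956*t^2 + 4.3853*t - 0.3492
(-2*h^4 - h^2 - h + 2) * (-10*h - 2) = 20*h^5 + 4*h^4 + 10*h^3 + 12*h^2 - 18*h - 4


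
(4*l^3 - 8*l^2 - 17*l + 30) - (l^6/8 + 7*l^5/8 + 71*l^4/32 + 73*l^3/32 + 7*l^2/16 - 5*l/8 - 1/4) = -l^6/8 - 7*l^5/8 - 71*l^4/32 + 55*l^3/32 - 135*l^2/16 - 131*l/8 + 121/4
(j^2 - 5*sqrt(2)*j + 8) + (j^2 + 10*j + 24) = 2*j^2 - 5*sqrt(2)*j + 10*j + 32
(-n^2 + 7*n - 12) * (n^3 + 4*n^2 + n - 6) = -n^5 + 3*n^4 + 15*n^3 - 35*n^2 - 54*n + 72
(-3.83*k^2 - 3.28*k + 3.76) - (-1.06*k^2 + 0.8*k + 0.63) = -2.77*k^2 - 4.08*k + 3.13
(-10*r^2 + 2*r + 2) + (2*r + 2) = -10*r^2 + 4*r + 4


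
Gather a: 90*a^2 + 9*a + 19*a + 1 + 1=90*a^2 + 28*a + 2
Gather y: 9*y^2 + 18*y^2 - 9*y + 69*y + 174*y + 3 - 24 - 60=27*y^2 + 234*y - 81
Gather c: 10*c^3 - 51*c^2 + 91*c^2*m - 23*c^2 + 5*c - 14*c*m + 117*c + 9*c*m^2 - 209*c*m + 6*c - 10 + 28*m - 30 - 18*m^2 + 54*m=10*c^3 + c^2*(91*m - 74) + c*(9*m^2 - 223*m + 128) - 18*m^2 + 82*m - 40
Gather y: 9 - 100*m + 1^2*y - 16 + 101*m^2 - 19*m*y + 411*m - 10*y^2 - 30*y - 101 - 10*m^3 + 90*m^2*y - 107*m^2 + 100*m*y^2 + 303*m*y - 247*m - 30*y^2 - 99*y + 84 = -10*m^3 - 6*m^2 + 64*m + y^2*(100*m - 40) + y*(90*m^2 + 284*m - 128) - 24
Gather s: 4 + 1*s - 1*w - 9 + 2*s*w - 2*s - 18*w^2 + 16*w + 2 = s*(2*w - 1) - 18*w^2 + 15*w - 3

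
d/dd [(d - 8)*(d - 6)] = 2*d - 14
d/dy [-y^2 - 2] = -2*y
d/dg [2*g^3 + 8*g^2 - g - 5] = 6*g^2 + 16*g - 1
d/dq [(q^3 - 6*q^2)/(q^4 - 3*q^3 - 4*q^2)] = (-q^2 + 12*q - 22)/(q^4 - 6*q^3 + q^2 + 24*q + 16)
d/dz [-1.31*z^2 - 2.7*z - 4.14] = -2.62*z - 2.7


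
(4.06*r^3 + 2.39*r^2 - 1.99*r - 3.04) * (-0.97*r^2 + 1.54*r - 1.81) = -3.9382*r^5 + 3.9341*r^4 - 1.7377*r^3 - 4.4417*r^2 - 1.0797*r + 5.5024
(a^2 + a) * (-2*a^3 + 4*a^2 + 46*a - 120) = -2*a^5 + 2*a^4 + 50*a^3 - 74*a^2 - 120*a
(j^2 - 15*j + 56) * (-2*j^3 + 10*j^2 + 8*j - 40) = -2*j^5 + 40*j^4 - 254*j^3 + 400*j^2 + 1048*j - 2240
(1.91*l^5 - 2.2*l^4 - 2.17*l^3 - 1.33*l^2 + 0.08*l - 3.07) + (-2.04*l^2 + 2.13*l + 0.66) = 1.91*l^5 - 2.2*l^4 - 2.17*l^3 - 3.37*l^2 + 2.21*l - 2.41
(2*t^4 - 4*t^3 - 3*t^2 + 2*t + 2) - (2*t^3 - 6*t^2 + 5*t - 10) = 2*t^4 - 6*t^3 + 3*t^2 - 3*t + 12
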